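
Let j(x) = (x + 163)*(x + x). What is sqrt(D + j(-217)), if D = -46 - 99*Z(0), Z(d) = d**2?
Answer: sqrt(23390) ≈ 152.94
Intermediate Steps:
j(x) = 2*x*(163 + x) (j(x) = (163 + x)*(2*x) = 2*x*(163 + x))
D = -46 (D = -46 - 99*0**2 = -46 - 99*0 = -46 + 0 = -46)
sqrt(D + j(-217)) = sqrt(-46 + 2*(-217)*(163 - 217)) = sqrt(-46 + 2*(-217)*(-54)) = sqrt(-46 + 23436) = sqrt(23390)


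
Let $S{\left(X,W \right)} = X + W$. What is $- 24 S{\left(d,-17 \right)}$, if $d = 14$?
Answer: $72$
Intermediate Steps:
$S{\left(X,W \right)} = W + X$
$- 24 S{\left(d,-17 \right)} = - 24 \left(-17 + 14\right) = \left(-24\right) \left(-3\right) = 72$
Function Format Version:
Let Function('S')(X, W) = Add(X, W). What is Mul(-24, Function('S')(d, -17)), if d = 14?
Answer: 72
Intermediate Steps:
Function('S')(X, W) = Add(W, X)
Mul(-24, Function('S')(d, -17)) = Mul(-24, Add(-17, 14)) = Mul(-24, -3) = 72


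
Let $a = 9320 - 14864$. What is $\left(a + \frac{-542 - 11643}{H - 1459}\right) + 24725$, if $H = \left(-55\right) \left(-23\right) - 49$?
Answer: $\frac{4673168}{243} \approx 19231.0$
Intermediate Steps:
$a = -5544$ ($a = 9320 - 14864 = -5544$)
$H = 1216$ ($H = 1265 - 49 = 1216$)
$\left(a + \frac{-542 - 11643}{H - 1459}\right) + 24725 = \left(-5544 + \frac{-542 - 11643}{1216 - 1459}\right) + 24725 = \left(-5544 - \frac{12185}{-243}\right) + 24725 = \left(-5544 - - \frac{12185}{243}\right) + 24725 = \left(-5544 + \frac{12185}{243}\right) + 24725 = - \frac{1335007}{243} + 24725 = \frac{4673168}{243}$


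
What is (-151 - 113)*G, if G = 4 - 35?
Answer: 8184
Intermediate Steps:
G = -31
(-151 - 113)*G = (-151 - 113)*(-31) = -264*(-31) = 8184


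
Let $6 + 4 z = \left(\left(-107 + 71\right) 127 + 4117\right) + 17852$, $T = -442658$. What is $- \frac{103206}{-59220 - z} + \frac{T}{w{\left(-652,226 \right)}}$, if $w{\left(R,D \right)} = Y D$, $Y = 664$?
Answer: $- \frac{8434178597}{6359487224} \approx -1.3262$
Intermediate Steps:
$z = \frac{17391}{4}$ ($z = - \frac{3}{2} + \frac{\left(\left(-107 + 71\right) 127 + 4117\right) + 17852}{4} = - \frac{3}{2} + \frac{\left(\left(-36\right) 127 + 4117\right) + 17852}{4} = - \frac{3}{2} + \frac{\left(-4572 + 4117\right) + 17852}{4} = - \frac{3}{2} + \frac{-455 + 17852}{4} = - \frac{3}{2} + \frac{1}{4} \cdot 17397 = - \frac{3}{2} + \frac{17397}{4} = \frac{17391}{4} \approx 4347.8$)
$w{\left(R,D \right)} = 664 D$
$- \frac{103206}{-59220 - z} + \frac{T}{w{\left(-652,226 \right)}} = - \frac{103206}{-59220 - \frac{17391}{4}} - \frac{442658}{664 \cdot 226} = - \frac{103206}{-59220 - \frac{17391}{4}} - \frac{442658}{150064} = - \frac{103206}{- \frac{254271}{4}} - \frac{221329}{75032} = \left(-103206\right) \left(- \frac{4}{254271}\right) - \frac{221329}{75032} = \frac{137608}{84757} - \frac{221329}{75032} = - \frac{8434178597}{6359487224}$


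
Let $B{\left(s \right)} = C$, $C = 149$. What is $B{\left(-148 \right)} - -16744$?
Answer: $16893$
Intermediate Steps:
$B{\left(s \right)} = 149$
$B{\left(-148 \right)} - -16744 = 149 - -16744 = 149 + 16744 = 16893$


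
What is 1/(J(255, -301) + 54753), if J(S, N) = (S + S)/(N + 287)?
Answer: 7/383016 ≈ 1.8276e-5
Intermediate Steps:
J(S, N) = 2*S/(287 + N) (J(S, N) = (2*S)/(287 + N) = 2*S/(287 + N))
1/(J(255, -301) + 54753) = 1/(2*255/(287 - 301) + 54753) = 1/(2*255/(-14) + 54753) = 1/(2*255*(-1/14) + 54753) = 1/(-255/7 + 54753) = 1/(383016/7) = 7/383016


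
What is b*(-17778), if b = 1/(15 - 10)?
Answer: -17778/5 ≈ -3555.6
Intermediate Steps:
b = ⅕ (b = 1/5 = ⅕ ≈ 0.20000)
b*(-17778) = (⅕)*(-17778) = -17778/5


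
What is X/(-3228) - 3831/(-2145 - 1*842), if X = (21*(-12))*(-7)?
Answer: 591450/803503 ≈ 0.73609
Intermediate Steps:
X = 1764 (X = -252*(-7) = 1764)
X/(-3228) - 3831/(-2145 - 1*842) = 1764/(-3228) - 3831/(-2145 - 1*842) = 1764*(-1/3228) - 3831/(-2145 - 842) = -147/269 - 3831/(-2987) = -147/269 - 3831*(-1/2987) = -147/269 + 3831/2987 = 591450/803503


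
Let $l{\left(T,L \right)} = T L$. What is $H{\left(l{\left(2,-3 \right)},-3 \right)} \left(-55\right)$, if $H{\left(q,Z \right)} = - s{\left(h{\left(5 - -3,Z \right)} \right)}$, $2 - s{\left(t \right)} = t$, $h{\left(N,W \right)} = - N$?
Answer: $550$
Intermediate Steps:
$l{\left(T,L \right)} = L T$
$s{\left(t \right)} = 2 - t$
$H{\left(q,Z \right)} = -10$ ($H{\left(q,Z \right)} = - (2 - - (5 - -3)) = - (2 - - (5 + 3)) = - (2 - \left(-1\right) 8) = - (2 - -8) = - (2 + 8) = \left(-1\right) 10 = -10$)
$H{\left(l{\left(2,-3 \right)},-3 \right)} \left(-55\right) = \left(-10\right) \left(-55\right) = 550$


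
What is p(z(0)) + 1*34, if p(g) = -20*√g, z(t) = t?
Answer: 34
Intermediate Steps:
p(z(0)) + 1*34 = -20*√0 + 1*34 = -20*0 + 34 = 0 + 34 = 34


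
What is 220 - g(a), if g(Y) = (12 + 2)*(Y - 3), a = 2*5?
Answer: 122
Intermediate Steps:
a = 10
g(Y) = -42 + 14*Y (g(Y) = 14*(-3 + Y) = -42 + 14*Y)
220 - g(a) = 220 - (-42 + 14*10) = 220 - (-42 + 140) = 220 - 1*98 = 220 - 98 = 122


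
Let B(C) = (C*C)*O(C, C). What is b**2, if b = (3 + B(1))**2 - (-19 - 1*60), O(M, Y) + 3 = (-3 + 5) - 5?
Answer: 7744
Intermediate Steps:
O(M, Y) = -6 (O(M, Y) = -3 + ((-3 + 5) - 5) = -3 + (2 - 5) = -3 - 3 = -6)
B(C) = -6*C**2 (B(C) = (C*C)*(-6) = C**2*(-6) = -6*C**2)
b = 88 (b = (3 - 6*1**2)**2 - (-19 - 1*60) = (3 - 6*1)**2 - (-19 - 60) = (3 - 6)**2 - 1*(-79) = (-3)**2 + 79 = 9 + 79 = 88)
b**2 = 88**2 = 7744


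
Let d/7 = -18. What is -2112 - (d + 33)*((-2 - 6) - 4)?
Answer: -3228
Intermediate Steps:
d = -126 (d = 7*(-18) = -126)
-2112 - (d + 33)*((-2 - 6) - 4) = -2112 - (-126 + 33)*((-2 - 6) - 4) = -2112 - (-93)*(-8 - 4) = -2112 - (-93)*(-12) = -2112 - 1*1116 = -2112 - 1116 = -3228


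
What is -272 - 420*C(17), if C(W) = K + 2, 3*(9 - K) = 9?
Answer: -3632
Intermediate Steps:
K = 6 (K = 9 - 1/3*9 = 9 - 3 = 6)
C(W) = 8 (C(W) = 6 + 2 = 8)
-272 - 420*C(17) = -272 - 420*8 = -272 - 3360 = -3632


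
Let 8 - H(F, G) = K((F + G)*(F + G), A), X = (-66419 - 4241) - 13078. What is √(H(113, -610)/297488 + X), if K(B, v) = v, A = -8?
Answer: 23*I*√54722489961/18593 ≈ 289.38*I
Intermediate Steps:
X = -83738 (X = -70660 - 13078 = -83738)
H(F, G) = 16 (H(F, G) = 8 - 1*(-8) = 8 + 8 = 16)
√(H(113, -610)/297488 + X) = √(16/297488 - 83738) = √(16*(1/297488) - 83738) = √(1/18593 - 83738) = √(-1556940633/18593) = 23*I*√54722489961/18593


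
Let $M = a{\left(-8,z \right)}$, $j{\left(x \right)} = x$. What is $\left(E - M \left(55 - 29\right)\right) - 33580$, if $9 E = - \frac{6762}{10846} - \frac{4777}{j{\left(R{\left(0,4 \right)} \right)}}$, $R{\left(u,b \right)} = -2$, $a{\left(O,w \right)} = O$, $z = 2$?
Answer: $- \frac{3231675499}{97614} \approx -33107.0$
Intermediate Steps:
$M = -8$
$E = \frac{25898909}{97614}$ ($E = \frac{- \frac{6762}{10846} - \frac{4777}{-2}}{9} = \frac{\left(-6762\right) \frac{1}{10846} - - \frac{4777}{2}}{9} = \frac{- \frac{3381}{5423} + \frac{4777}{2}}{9} = \frac{1}{9} \cdot \frac{25898909}{10846} = \frac{25898909}{97614} \approx 265.32$)
$\left(E - M \left(55 - 29\right)\right) - 33580 = \left(\frac{25898909}{97614} - - 8 \left(55 - 29\right)\right) - 33580 = \left(\frac{25898909}{97614} - \left(-8\right) 26\right) - 33580 = \left(\frac{25898909}{97614} - -208\right) - 33580 = \left(\frac{25898909}{97614} + 208\right) - 33580 = \frac{46202621}{97614} - 33580 = - \frac{3231675499}{97614}$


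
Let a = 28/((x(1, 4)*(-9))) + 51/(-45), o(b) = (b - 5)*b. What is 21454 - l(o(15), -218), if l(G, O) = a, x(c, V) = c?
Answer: 965621/45 ≈ 21458.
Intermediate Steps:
o(b) = b*(-5 + b) (o(b) = (-5 + b)*b = b*(-5 + b))
a = -191/45 (a = 28/((1*(-9))) + 51/(-45) = 28/(-9) + 51*(-1/45) = 28*(-⅑) - 17/15 = -28/9 - 17/15 = -191/45 ≈ -4.2444)
l(G, O) = -191/45
21454 - l(o(15), -218) = 21454 - 1*(-191/45) = 21454 + 191/45 = 965621/45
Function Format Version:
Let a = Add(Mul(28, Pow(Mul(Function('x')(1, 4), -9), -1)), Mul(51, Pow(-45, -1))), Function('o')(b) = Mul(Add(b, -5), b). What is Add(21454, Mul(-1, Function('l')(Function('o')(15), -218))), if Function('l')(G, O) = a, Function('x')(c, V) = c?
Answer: Rational(965621, 45) ≈ 21458.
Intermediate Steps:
Function('o')(b) = Mul(b, Add(-5, b)) (Function('o')(b) = Mul(Add(-5, b), b) = Mul(b, Add(-5, b)))
a = Rational(-191, 45) (a = Add(Mul(28, Pow(Mul(1, -9), -1)), Mul(51, Pow(-45, -1))) = Add(Mul(28, Pow(-9, -1)), Mul(51, Rational(-1, 45))) = Add(Mul(28, Rational(-1, 9)), Rational(-17, 15)) = Add(Rational(-28, 9), Rational(-17, 15)) = Rational(-191, 45) ≈ -4.2444)
Function('l')(G, O) = Rational(-191, 45)
Add(21454, Mul(-1, Function('l')(Function('o')(15), -218))) = Add(21454, Mul(-1, Rational(-191, 45))) = Add(21454, Rational(191, 45)) = Rational(965621, 45)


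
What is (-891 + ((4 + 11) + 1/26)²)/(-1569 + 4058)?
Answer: -449435/1682564 ≈ -0.26711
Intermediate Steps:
(-891 + ((4 + 11) + 1/26)²)/(-1569 + 4058) = (-891 + (15 + 1/26)²)/2489 = (-891 + (391/26)²)*(1/2489) = (-891 + 152881/676)*(1/2489) = -449435/676*1/2489 = -449435/1682564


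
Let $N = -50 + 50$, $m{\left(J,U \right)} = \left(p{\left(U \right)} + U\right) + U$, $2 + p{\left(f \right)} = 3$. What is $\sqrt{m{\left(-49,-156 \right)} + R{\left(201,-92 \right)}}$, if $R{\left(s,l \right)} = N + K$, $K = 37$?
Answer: $i \sqrt{274} \approx 16.553 i$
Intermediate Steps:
$p{\left(f \right)} = 1$ ($p{\left(f \right)} = -2 + 3 = 1$)
$m{\left(J,U \right)} = 1 + 2 U$ ($m{\left(J,U \right)} = \left(1 + U\right) + U = 1 + 2 U$)
$N = 0$
$R{\left(s,l \right)} = 37$ ($R{\left(s,l \right)} = 0 + 37 = 37$)
$\sqrt{m{\left(-49,-156 \right)} + R{\left(201,-92 \right)}} = \sqrt{\left(1 + 2 \left(-156\right)\right) + 37} = \sqrt{\left(1 - 312\right) + 37} = \sqrt{-311 + 37} = \sqrt{-274} = i \sqrt{274}$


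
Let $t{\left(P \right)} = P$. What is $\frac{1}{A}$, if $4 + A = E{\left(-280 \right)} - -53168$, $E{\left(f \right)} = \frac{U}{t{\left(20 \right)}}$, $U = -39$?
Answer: $\frac{20}{1063241} \approx 1.881 \cdot 10^{-5}$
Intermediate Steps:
$E{\left(f \right)} = - \frac{39}{20}$
$A = \frac{1063241}{20}$ ($A = -4 - - \frac{1063321}{20} = -4 + \left(- \frac{39}{20} + 53168\right) = -4 + \frac{1063321}{20} = \frac{1063241}{20} \approx 53162.0$)
$\frac{1}{A} = \frac{1}{\frac{1063241}{20}} = \frac{20}{1063241}$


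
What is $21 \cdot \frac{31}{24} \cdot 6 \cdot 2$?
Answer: $\frac{651}{2} \approx 325.5$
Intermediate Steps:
$21 \cdot \frac{31}{24} \cdot 6 \cdot 2 = 21 \cdot 31 \cdot \frac{1}{24} \cdot 12 = 21 \cdot \frac{31}{24} \cdot 12 = \frac{217}{8} \cdot 12 = \frac{651}{2}$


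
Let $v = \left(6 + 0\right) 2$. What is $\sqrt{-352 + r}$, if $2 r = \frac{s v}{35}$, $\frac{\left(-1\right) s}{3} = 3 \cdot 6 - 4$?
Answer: $\frac{2 i \sqrt{2245}}{5} \approx 18.953 i$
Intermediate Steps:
$s = -42$ ($s = - 3 \left(3 \cdot 6 - 4\right) = - 3 \left(18 - 4\right) = \left(-3\right) 14 = -42$)
$v = 12$ ($v = 6 \cdot 2 = 12$)
$r = - \frac{36}{5}$ ($r = \frac{\left(-42\right) 12 \cdot \frac{1}{35}}{2} = \frac{\left(-504\right) \frac{1}{35}}{2} = \frac{1}{2} \left(- \frac{72}{5}\right) = - \frac{36}{5} \approx -7.2$)
$\sqrt{-352 + r} = \sqrt{-352 - \frac{36}{5}} = \sqrt{- \frac{1796}{5}} = \frac{2 i \sqrt{2245}}{5}$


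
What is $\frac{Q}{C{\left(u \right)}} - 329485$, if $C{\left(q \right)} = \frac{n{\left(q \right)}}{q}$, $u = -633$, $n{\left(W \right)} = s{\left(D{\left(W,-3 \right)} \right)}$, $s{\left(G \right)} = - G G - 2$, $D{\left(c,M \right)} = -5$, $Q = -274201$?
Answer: $- \frac{60821776}{9} \approx -6.758 \cdot 10^{6}$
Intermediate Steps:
$s{\left(G \right)} = -2 - G^{2}$ ($s{\left(G \right)} = - G^{2} - 2 = -2 - G^{2}$)
$n{\left(W \right)} = -27$ ($n{\left(W \right)} = -2 - \left(-5\right)^{2} = -2 - 25 = -27$)
$C{\left(q \right)} = - \frac{27}{q}$
$\frac{Q}{C{\left(u \right)}} - 329485 = - \frac{274201}{\left(-27\right) \frac{1}{-633}} - 329485 = - \frac{274201}{\left(-27\right) \left(- \frac{1}{633}\right)} - 329485 = - \frac{274201}{\frac{9}{211}} - 329485 = \left(-274201\right) \frac{211}{9} - 329485 = - \frac{57856411}{9} - 329485 = - \frac{60821776}{9}$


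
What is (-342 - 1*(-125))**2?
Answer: 47089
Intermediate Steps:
(-342 - 1*(-125))**2 = (-342 + 125)**2 = (-217)**2 = 47089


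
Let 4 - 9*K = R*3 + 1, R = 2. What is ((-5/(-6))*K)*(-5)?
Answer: 25/18 ≈ 1.3889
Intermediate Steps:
K = -⅓ (K = 4/9 - (2*3 + 1)/9 = 4/9 - (6 + 1)/9 = 4/9 - ⅑*7 = 4/9 - 7/9 = -⅓ ≈ -0.33333)
((-5/(-6))*K)*(-5) = (-5/(-6)*(-⅓))*(-5) = (-5*(-⅙)*(-⅓))*(-5) = ((⅚)*(-⅓))*(-5) = -5/18*(-5) = 25/18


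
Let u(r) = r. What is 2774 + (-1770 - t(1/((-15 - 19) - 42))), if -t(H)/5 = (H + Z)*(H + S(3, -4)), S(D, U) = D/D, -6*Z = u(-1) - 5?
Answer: 5827229/5776 ≈ 1008.9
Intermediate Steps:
Z = 1 (Z = -(-1 - 5)/6 = -⅙*(-6) = 1)
S(D, U) = 1
t(H) = -5*(1 + H)² (t(H) = -5*(H + 1)*(H + 1) = -5*(1 + H)*(1 + H) = -5*(1 + H)²)
2774 + (-1770 - t(1/((-15 - 19) - 42))) = 2774 + (-1770 - (-5 - 10/((-15 - 19) - 42) - 5/((-15 - 19) - 42)²)) = 2774 + (-1770 - (-5 - 10/(-34 - 42) - 5/(-34 - 42)²)) = 2774 + (-1770 - (-5 - 10/(-76) - 5*(1/(-76))²)) = 2774 + (-1770 - (-5 - 10*(-1/76) - 5*(-1/76)²)) = 2774 + (-1770 - (-5 + 5/38 - 5*1/5776)) = 2774 + (-1770 - (-5 + 5/38 - 5/5776)) = 2774 + (-1770 - 1*(-28125/5776)) = 2774 + (-1770 + 28125/5776) = 2774 - 10195395/5776 = 5827229/5776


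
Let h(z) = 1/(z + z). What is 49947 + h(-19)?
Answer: 1897985/38 ≈ 49947.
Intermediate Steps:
h(z) = 1/(2*z)
49947 + h(-19) = 49947 + (½)/(-19) = 49947 + (½)*(-1/19) = 49947 - 1/38 = 1897985/38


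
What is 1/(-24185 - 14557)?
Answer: -1/38742 ≈ -2.5812e-5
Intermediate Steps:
1/(-24185 - 14557) = 1/(-38742) = -1/38742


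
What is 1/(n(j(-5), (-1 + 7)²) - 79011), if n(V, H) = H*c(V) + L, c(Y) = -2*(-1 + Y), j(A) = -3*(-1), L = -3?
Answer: -1/79158 ≈ -1.2633e-5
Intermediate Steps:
j(A) = 3
c(Y) = 2 - 2*Y
n(V, H) = -3 + H*(2 - 2*V) (n(V, H) = H*(2 - 2*V) - 3 = -3 + H*(2 - 2*V))
1/(n(j(-5), (-1 + 7)²) - 79011) = 1/((-3 - 2*(-1 + 7)²*(-1 + 3)) - 79011) = 1/((-3 - 2*6²*2) - 79011) = 1/((-3 - 2*36*2) - 79011) = 1/((-3 - 144) - 79011) = 1/(-147 - 79011) = 1/(-79158) = -1/79158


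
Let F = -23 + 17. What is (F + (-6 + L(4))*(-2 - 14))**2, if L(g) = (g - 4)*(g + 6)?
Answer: 8100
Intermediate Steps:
L(g) = (-4 + g)*(6 + g)
F = -6
(F + (-6 + L(4))*(-2 - 14))**2 = (-6 + (-6 + (-24 + 4**2 + 2*4))*(-2 - 14))**2 = (-6 + (-6 + (-24 + 16 + 8))*(-16))**2 = (-6 + (-6 + 0)*(-16))**2 = (-6 - 6*(-16))**2 = (-6 + 96)**2 = 90**2 = 8100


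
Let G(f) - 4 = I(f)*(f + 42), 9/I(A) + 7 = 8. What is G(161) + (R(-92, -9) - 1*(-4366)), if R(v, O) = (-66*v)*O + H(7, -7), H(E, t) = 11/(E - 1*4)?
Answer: -145342/3 ≈ -48447.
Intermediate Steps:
I(A) = 9 (I(A) = 9/(-7 + 8) = 9/1 = 9*1 = 9)
H(E, t) = 11/(-4 + E) (H(E, t) = 11/(E - 4) = 11/(-4 + E))
R(v, O) = 11/3 - 66*O*v (R(v, O) = (-66*v)*O + 11/(-4 + 7) = -66*O*v + 11/3 = 11/3 - 66*O*v)
G(f) = 382 + 9*f (G(f) = 4 + 9*(f + 42) = 4 + 9*(42 + f) = 4 + (378 + 9*f) = 382 + 9*f)
G(161) + (R(-92, -9) - 1*(-4366)) = (382 + 9*161) + ((11/3 - 66*(-9)*(-92)) - 1*(-4366)) = (382 + 1449) + ((11/3 - 54648) + 4366) = 1831 + (-163933/3 + 4366) = 1831 - 150835/3 = -145342/3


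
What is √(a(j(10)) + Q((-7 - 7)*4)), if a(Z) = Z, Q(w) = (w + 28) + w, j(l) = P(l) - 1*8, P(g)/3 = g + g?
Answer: 4*I*√2 ≈ 5.6569*I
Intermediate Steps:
P(g) = 6*g (P(g) = 3*(g + g) = 3*(2*g) = 6*g)
j(l) = -8 + 6*l (j(l) = 6*l - 1*8 = 6*l - 8 = -8 + 6*l)
Q(w) = 28 + 2*w (Q(w) = (28 + w) + w = 28 + 2*w)
√(a(j(10)) + Q((-7 - 7)*4)) = √((-8 + 6*10) + (28 + 2*((-7 - 7)*4))) = √((-8 + 60) + (28 + 2*(-14*4))) = √(52 + (28 + 2*(-56))) = √(52 + (28 - 112)) = √(52 - 84) = √(-32) = 4*I*√2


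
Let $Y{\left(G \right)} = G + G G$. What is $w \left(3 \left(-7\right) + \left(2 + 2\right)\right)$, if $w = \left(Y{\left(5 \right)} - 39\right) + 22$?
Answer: $-221$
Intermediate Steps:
$Y{\left(G \right)} = G + G^{2}$
$w = 13$ ($w = \left(5 \left(1 + 5\right) - 39\right) + 22 = \left(5 \cdot 6 - 39\right) + 22 = \left(30 - 39\right) + 22 = -9 + 22 = 13$)
$w \left(3 \left(-7\right) + \left(2 + 2\right)\right) = 13 \left(3 \left(-7\right) + \left(2 + 2\right)\right) = 13 \left(-21 + 4\right) = 13 \left(-17\right) = -221$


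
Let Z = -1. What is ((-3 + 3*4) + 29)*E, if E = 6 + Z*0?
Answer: 228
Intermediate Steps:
E = 6 (E = 6 - 1*0 = 6 + 0 = 6)
((-3 + 3*4) + 29)*E = ((-3 + 3*4) + 29)*6 = ((-3 + 12) + 29)*6 = (9 + 29)*6 = 38*6 = 228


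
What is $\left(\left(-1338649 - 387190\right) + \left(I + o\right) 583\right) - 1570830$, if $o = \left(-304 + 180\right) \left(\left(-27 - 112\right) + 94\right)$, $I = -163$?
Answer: $-138558$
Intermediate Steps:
$o = 5580$ ($o = - 124 \left(\left(-27 - 112\right) + 94\right) = - 124 \left(-139 + 94\right) = \left(-124\right) \left(-45\right) = 5580$)
$\left(\left(-1338649 - 387190\right) + \left(I + o\right) 583\right) - 1570830 = \left(\left(-1338649 - 387190\right) + \left(-163 + 5580\right) 583\right) - 1570830 = \left(\left(-1338649 - 387190\right) + 5417 \cdot 583\right) - 1570830 = \left(-1725839 + 3158111\right) - 1570830 = 1432272 - 1570830 = -138558$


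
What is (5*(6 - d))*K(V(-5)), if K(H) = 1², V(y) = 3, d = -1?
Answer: 35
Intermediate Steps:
K(H) = 1
(5*(6 - d))*K(V(-5)) = (5*(6 - 1*(-1)))*1 = (5*(6 + 1))*1 = (5*7)*1 = 35*1 = 35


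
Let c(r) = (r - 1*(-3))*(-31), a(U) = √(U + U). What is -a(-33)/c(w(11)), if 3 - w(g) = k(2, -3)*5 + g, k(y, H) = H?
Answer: I*√66/310 ≈ 0.026207*I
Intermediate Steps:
a(U) = √2*√U (a(U) = √(2*U) = √2*√U)
w(g) = 18 - g (w(g) = 3 - (-3*5 + g) = 3 - (-15 + g) = 3 + (15 - g) = 18 - g)
c(r) = -93 - 31*r (c(r) = (r + 3)*(-31) = (3 + r)*(-31) = -93 - 31*r)
-a(-33)/c(w(11)) = -√2*√(-33)/(-93 - 31*(18 - 1*11)) = -√2*(I*√33)/(-93 - 31*(18 - 11)) = -I*√66/(-93 - 31*7) = -I*√66/(-93 - 217) = -I*√66/(-310) = -I*√66*(-1)/310 = -(-1)*I*√66/310 = I*√66/310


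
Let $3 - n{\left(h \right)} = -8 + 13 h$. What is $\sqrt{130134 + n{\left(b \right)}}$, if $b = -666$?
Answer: $\sqrt{138803} \approx 372.56$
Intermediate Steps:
$n{\left(h \right)} = 11 - 13 h$ ($n{\left(h \right)} = 3 - \left(-8 + 13 h\right) = 11 - 13 h$)
$\sqrt{130134 + n{\left(b \right)}} = \sqrt{130134 + \left(11 - -8658\right)} = \sqrt{130134 + \left(11 + 8658\right)} = \sqrt{130134 + 8669} = \sqrt{138803}$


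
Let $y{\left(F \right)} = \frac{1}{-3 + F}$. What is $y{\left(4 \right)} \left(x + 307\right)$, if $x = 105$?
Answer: $412$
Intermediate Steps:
$y{\left(4 \right)} \left(x + 307\right) = \frac{105 + 307}{-3 + 4} = 1^{-1} \cdot 412 = 1 \cdot 412 = 412$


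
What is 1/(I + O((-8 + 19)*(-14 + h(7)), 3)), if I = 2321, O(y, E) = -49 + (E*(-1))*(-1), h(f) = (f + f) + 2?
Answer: 1/2275 ≈ 0.00043956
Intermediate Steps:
h(f) = 2 + 2*f (h(f) = 2*f + 2 = 2 + 2*f)
O(y, E) = -49 + E (O(y, E) = -49 - E*(-1) = -49 + E)
1/(I + O((-8 + 19)*(-14 + h(7)), 3)) = 1/(2321 + (-49 + 3)) = 1/(2321 - 46) = 1/2275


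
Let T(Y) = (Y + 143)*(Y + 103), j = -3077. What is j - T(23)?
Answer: -23993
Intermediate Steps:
T(Y) = (103 + Y)*(143 + Y) (T(Y) = (143 + Y)*(103 + Y) = (103 + Y)*(143 + Y))
j - T(23) = -3077 - (14729 + 23² + 246*23) = -3077 - (14729 + 529 + 5658) = -3077 - 1*20916 = -3077 - 20916 = -23993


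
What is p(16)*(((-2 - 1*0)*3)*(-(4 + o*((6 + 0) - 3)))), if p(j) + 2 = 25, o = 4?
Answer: 2208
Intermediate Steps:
p(j) = 23 (p(j) = -2 + 25 = 23)
p(16)*(((-2 - 1*0)*3)*(-(4 + o*((6 + 0) - 3)))) = 23*(((-2 - 1*0)*3)*(-(4 + 4*((6 + 0) - 3)))) = 23*(((-2 + 0)*3)*(-(4 + 4*(6 - 3)))) = 23*((-2*3)*(-(4 + 4*3))) = 23*(-(-6)*(4 + 12)) = 23*(-(-6)*16) = 23*(-6*(-16)) = 23*96 = 2208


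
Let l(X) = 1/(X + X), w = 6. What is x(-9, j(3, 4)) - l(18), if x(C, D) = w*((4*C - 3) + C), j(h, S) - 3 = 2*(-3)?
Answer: -10369/36 ≈ -288.03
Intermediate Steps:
j(h, S) = -3 (j(h, S) = 3 + 2*(-3) = 3 - 6 = -3)
l(X) = 1/(2*X)
x(C, D) = -18 + 30*C (x(C, D) = 6*((4*C - 3) + C) = 6*((-3 + 4*C) + C) = 6*(-3 + 5*C) = -18 + 30*C)
x(-9, j(3, 4)) - l(18) = (-18 + 30*(-9)) - 1/(2*18) = (-18 - 270) - 1/(2*18) = -288 - 1*1/36 = -288 - 1/36 = -10369/36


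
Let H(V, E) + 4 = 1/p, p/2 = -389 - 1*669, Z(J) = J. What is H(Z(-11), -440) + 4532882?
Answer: 9591569847/2116 ≈ 4.5329e+6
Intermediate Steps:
p = -2116 (p = 2*(-389 - 1*669) = 2*(-389 - 669) = 2*(-1058) = -2116)
H(V, E) = -8465/2116 (H(V, E) = -4 + 1/(-2116) = -4 - 1/2116 = -8465/2116)
H(Z(-11), -440) + 4532882 = -8465/2116 + 4532882 = 9591569847/2116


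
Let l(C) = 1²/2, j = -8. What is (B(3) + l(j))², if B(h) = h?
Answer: 49/4 ≈ 12.250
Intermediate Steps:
l(C) = ½ (l(C) = 1*(½) = ½)
(B(3) + l(j))² = (3 + ½)² = (7/2)² = 49/4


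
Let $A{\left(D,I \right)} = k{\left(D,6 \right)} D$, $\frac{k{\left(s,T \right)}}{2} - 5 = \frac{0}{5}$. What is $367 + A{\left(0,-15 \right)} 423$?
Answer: $367$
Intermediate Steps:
$k{\left(s,T \right)} = 10$ ($k{\left(s,T \right)} = 10 + 2 \cdot \frac{0}{5} = 10 + 2 \cdot 0 \cdot \frac{1}{5} = 10 + 2 \cdot 0 = 10 + 0 = 10$)
$A{\left(D,I \right)} = 10 D$
$367 + A{\left(0,-15 \right)} 423 = 367 + 10 \cdot 0 \cdot 423 = 367 + 0 \cdot 423 = 367 + 0 = 367$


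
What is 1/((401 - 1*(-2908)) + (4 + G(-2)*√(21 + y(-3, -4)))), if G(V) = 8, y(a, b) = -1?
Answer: 3313/10974689 - 16*√5/10974689 ≈ 0.00029862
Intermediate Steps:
1/((401 - 1*(-2908)) + (4 + G(-2)*√(21 + y(-3, -4)))) = 1/((401 - 1*(-2908)) + (4 + 8*√(21 - 1))) = 1/((401 + 2908) + (4 + 8*√20)) = 1/(3309 + (4 + 8*(2*√5))) = 1/(3309 + (4 + 16*√5)) = 1/(3313 + 16*√5)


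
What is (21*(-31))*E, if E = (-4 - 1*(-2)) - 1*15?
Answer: 11067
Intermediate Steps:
E = -17 (E = (-4 + 2) - 15 = -2 - 15 = -17)
(21*(-31))*E = (21*(-31))*(-17) = -651*(-17) = 11067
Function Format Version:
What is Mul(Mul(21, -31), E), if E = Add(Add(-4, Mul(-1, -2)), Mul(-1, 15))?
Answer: 11067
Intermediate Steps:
E = -17 (E = Add(Add(-4, 2), -15) = Add(-2, -15) = -17)
Mul(Mul(21, -31), E) = Mul(Mul(21, -31), -17) = Mul(-651, -17) = 11067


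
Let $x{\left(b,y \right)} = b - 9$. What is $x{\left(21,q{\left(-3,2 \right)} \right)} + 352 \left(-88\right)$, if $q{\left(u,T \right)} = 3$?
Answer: $-30964$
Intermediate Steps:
$x{\left(b,y \right)} = -9 + b$
$x{\left(21,q{\left(-3,2 \right)} \right)} + 352 \left(-88\right) = \left(-9 + 21\right) + 352 \left(-88\right) = 12 - 30976 = -30964$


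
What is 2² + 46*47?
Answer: 2166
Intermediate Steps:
2² + 46*47 = 4 + 2162 = 2166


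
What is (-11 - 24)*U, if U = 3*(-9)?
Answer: 945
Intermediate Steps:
U = -27
(-11 - 24)*U = (-11 - 24)*(-27) = -35*(-27) = 945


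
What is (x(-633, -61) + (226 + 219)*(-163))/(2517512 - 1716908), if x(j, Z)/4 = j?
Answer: -75067/800604 ≈ -0.093763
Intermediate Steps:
x(j, Z) = 4*j
(x(-633, -61) + (226 + 219)*(-163))/(2517512 - 1716908) = (4*(-633) + (226 + 219)*(-163))/(2517512 - 1716908) = (-2532 + 445*(-163))/800604 = (-2532 - 72535)*(1/800604) = -75067*1/800604 = -75067/800604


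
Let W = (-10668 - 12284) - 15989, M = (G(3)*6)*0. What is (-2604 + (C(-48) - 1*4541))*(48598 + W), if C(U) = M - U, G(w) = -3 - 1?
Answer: -68535729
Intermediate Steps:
G(w) = -4
M = 0 (M = -4*6*0 = -24*0 = 0)
W = -38941 (W = -22952 - 15989 = -38941)
C(U) = -U (C(U) = 0 - U = -U)
(-2604 + (C(-48) - 1*4541))*(48598 + W) = (-2604 + (-1*(-48) - 1*4541))*(48598 - 38941) = (-2604 + (48 - 4541))*9657 = (-2604 - 4493)*9657 = -7097*9657 = -68535729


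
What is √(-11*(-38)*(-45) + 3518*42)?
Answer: √128946 ≈ 359.09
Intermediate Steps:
√(-11*(-38)*(-45) + 3518*42) = √(418*(-45) + 147756) = √(-18810 + 147756) = √128946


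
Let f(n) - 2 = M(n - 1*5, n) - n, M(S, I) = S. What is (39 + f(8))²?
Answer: 1296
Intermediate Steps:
f(n) = -3 (f(n) = 2 + ((n - 1*5) - n) = 2 + ((n - 5) - n) = 2 + ((-5 + n) - n) = 2 - 5 = -3)
(39 + f(8))² = (39 - 3)² = 36² = 1296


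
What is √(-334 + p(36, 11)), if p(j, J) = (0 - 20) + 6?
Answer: 2*I*√87 ≈ 18.655*I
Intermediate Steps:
p(j, J) = -14 (p(j, J) = -20 + 6 = -14)
√(-334 + p(36, 11)) = √(-334 - 14) = √(-348) = 2*I*√87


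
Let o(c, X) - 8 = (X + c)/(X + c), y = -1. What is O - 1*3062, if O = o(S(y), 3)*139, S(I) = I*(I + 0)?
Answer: -1811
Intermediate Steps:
S(I) = I**2 (S(I) = I*I = I**2)
o(c, X) = 9 (o(c, X) = 8 + (X + c)/(X + c) = 8 + 1 = 9)
O = 1251 (O = 9*139 = 1251)
O - 1*3062 = 1251 - 1*3062 = 1251 - 3062 = -1811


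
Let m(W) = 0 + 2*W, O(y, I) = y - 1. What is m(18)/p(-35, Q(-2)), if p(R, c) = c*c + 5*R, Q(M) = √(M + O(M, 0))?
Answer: -⅕ ≈ -0.20000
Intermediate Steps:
O(y, I) = -1 + y
Q(M) = √(-1 + 2*M) (Q(M) = √(M + (-1 + M)) = √(-1 + 2*M))
p(R, c) = c² + 5*R
m(W) = 2*W
m(18)/p(-35, Q(-2)) = (2*18)/((√(-1 + 2*(-2)))² + 5*(-35)) = 36/((√(-1 - 4))² - 175) = 36/((√(-5))² - 175) = 36/((I*√5)² - 175) = 36/(-5 - 175) = 36/(-180) = 36*(-1/180) = -⅕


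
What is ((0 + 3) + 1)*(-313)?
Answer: -1252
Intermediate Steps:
((0 + 3) + 1)*(-313) = (3 + 1)*(-313) = 4*(-313) = -1252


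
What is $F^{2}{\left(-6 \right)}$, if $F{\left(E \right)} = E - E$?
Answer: $0$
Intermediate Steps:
$F{\left(E \right)} = 0$
$F^{2}{\left(-6 \right)} = 0^{2} = 0$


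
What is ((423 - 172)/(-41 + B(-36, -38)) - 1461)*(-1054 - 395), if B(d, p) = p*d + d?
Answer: 2732669100/1291 ≈ 2.1167e+6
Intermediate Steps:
B(d, p) = d + d*p (B(d, p) = d*p + d = d + d*p)
((423 - 172)/(-41 + B(-36, -38)) - 1461)*(-1054 - 395) = ((423 - 172)/(-41 - 36*(1 - 38)) - 1461)*(-1054 - 395) = (251/(-41 - 36*(-37)) - 1461)*(-1449) = (251/(-41 + 1332) - 1461)*(-1449) = (251/1291 - 1461)*(-1449) = -1885900/1291*(-1449) = 2732669100/1291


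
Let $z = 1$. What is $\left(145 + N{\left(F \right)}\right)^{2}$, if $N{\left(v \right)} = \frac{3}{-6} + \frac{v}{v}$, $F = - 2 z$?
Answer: $\frac{84681}{4} \approx 21170.0$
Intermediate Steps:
$F = -2$ ($F = \left(-2\right) 1 = -2$)
$N{\left(v \right)} = \frac{1}{2}$ ($N{\left(v \right)} = 3 \left(- \frac{1}{6}\right) + 1 = - \frac{1}{2} + 1 = \frac{1}{2}$)
$\left(145 + N{\left(F \right)}\right)^{2} = \left(145 + \frac{1}{2}\right)^{2} = \left(\frac{291}{2}\right)^{2} = \frac{84681}{4}$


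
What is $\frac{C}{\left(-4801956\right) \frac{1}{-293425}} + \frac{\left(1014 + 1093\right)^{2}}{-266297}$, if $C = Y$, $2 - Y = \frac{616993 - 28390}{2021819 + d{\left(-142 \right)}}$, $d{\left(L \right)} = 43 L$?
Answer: $- \frac{2511884228527904341}{151622699838590148} \approx -16.567$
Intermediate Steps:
$Y = \frac{3442823}{2015713}$ ($Y = 2 - \frac{616993 - 28390}{2021819 + 43 \left(-142\right)} = 2 - \frac{588603}{2021819 - 6106} = 2 - \frac{588603}{2015713} = \frac{3442823}{2015713} \approx 1.708$)
$C = \frac{3442823}{2015713} \approx 1.708$
$\frac{C}{\left(-4801956\right) \frac{1}{-293425}} + \frac{\left(1014 + 1093\right)^{2}}{-266297} = \frac{3442823}{2015713 \left(- \frac{4801956}{-293425}\right)} + \frac{\left(1014 + 1093\right)^{2}}{-266297} = \frac{3442823}{2015713 \left(\left(-4801956\right) \left(- \frac{1}{293425}\right)\right)} + 2107^{2} \left(- \frac{1}{266297}\right) = \frac{3442823}{2015713 \cdot \frac{4801956}{293425}} + 4439449 \left(- \frac{1}{266297}\right) = \frac{3442823}{2015713} \cdot \frac{293425}{4801956} - \frac{4439449}{266297} = \frac{59424137575}{569374419684} - \frac{4439449}{266297} = - \frac{2511884228527904341}{151622699838590148}$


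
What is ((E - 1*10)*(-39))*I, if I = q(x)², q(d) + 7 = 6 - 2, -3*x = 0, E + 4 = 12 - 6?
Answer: 2808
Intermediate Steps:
E = 2 (E = -4 + (12 - 6) = -4 + 6 = 2)
x = 0 (x = -⅓*0 = 0)
q(d) = -3 (q(d) = -7 + (6 - 2) = -7 + 4 = -3)
I = 9 (I = (-3)² = 9)
((E - 1*10)*(-39))*I = ((2 - 1*10)*(-39))*9 = ((2 - 10)*(-39))*9 = -8*(-39)*9 = 312*9 = 2808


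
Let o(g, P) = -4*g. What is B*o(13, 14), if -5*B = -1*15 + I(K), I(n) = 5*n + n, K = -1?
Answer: -1092/5 ≈ -218.40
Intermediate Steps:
I(n) = 6*n
B = 21/5 (B = -(-1*15 + 6*(-1))/5 = -(-15 - 6)/5 = -⅕*(-21) = 21/5 ≈ 4.2000)
B*o(13, 14) = 21*(-4*13)/5 = (21/5)*(-52) = -1092/5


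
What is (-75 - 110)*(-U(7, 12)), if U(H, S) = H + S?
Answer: 3515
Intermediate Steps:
(-75 - 110)*(-U(7, 12)) = (-75 - 110)*(-(7 + 12)) = -(-185)*19 = -185*(-19) = 3515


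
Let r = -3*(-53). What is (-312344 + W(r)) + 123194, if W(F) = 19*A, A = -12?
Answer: -189378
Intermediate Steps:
r = 159
W(F) = -228 (W(F) = 19*(-12) = -228)
(-312344 + W(r)) + 123194 = (-312344 - 228) + 123194 = -312572 + 123194 = -189378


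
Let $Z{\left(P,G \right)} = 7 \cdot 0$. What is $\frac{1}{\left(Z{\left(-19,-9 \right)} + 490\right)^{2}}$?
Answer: $\frac{1}{240100} \approx 4.1649 \cdot 10^{-6}$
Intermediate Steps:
$Z{\left(P,G \right)} = 0$
$\frac{1}{\left(Z{\left(-19,-9 \right)} + 490\right)^{2}} = \frac{1}{\left(0 + 490\right)^{2}} = \frac{1}{490^{2}} = \frac{1}{240100}$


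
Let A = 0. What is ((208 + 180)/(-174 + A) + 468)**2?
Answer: 1642032484/7569 ≈ 2.1694e+5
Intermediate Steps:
((208 + 180)/(-174 + A) + 468)**2 = ((208 + 180)/(-174 + 0) + 468)**2 = (388/(-174) + 468)**2 = (388*(-1/174) + 468)**2 = (-194/87 + 468)**2 = (40522/87)**2 = 1642032484/7569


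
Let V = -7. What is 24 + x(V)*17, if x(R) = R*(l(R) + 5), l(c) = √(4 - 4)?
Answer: -571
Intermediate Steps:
l(c) = 0 (l(c) = √0 = 0)
x(R) = 5*R (x(R) = R*(0 + 5) = R*5 = 5*R)
24 + x(V)*17 = 24 + (5*(-7))*17 = 24 - 35*17 = 24 - 595 = -571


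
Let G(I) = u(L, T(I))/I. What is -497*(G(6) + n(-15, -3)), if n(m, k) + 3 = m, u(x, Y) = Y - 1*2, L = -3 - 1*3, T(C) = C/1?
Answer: 25844/3 ≈ 8614.7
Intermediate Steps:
T(C) = C (T(C) = C*1 = C)
L = -6 (L = -3 - 3 = -6)
u(x, Y) = -2 + Y (u(x, Y) = Y - 2 = -2 + Y)
n(m, k) = -3 + m
G(I) = (-2 + I)/I
-497*(G(6) + n(-15, -3)) = -497*((-2 + 6)/6 + (-3 - 15)) = -497*((⅙)*4 - 18) = -497*(⅔ - 18) = -497*(-52/3) = 25844/3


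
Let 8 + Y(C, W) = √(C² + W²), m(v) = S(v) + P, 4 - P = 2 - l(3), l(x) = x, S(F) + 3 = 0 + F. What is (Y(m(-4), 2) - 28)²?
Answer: 1304 - 144*√2 ≈ 1100.4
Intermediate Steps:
S(F) = -3 + F (S(F) = -3 + (0 + F) = -3 + F)
P = 5 (P = 4 - (2 - 1*3) = 4 - (2 - 3) = 4 - 1*(-1) = 4 + 1 = 5)
m(v) = 2 + v (m(v) = (-3 + v) + 5 = 2 + v)
Y(C, W) = -8 + √(C² + W²)
(Y(m(-4), 2) - 28)² = ((-8 + √((2 - 4)² + 2²)) - 28)² = ((-8 + √((-2)² + 4)) - 28)² = ((-8 + √(4 + 4)) - 28)² = ((-8 + √8) - 28)² = ((-8 + 2*√2) - 28)² = (-36 + 2*√2)²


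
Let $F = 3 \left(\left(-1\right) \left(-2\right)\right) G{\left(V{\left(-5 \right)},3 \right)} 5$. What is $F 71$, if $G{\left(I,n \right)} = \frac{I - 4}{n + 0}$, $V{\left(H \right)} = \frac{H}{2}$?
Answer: $-4615$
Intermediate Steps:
$V{\left(H \right)} = \frac{H}{2}$ ($V{\left(H \right)} = H \frac{1}{2} = \frac{H}{2}$)
$G{\left(I,n \right)} = \frac{-4 + I}{n}$
$F = -65$ ($F = 3 \left(\left(-1\right) \left(-2\right)\right) \frac{-4 + \frac{1}{2} \left(-5\right)}{3} \cdot 5 = 3 \cdot 2 \frac{-4 - \frac{5}{2}}{3} \cdot 5 = 6 \cdot \frac{1}{3} \left(- \frac{13}{2}\right) 5 = 6 \left(- \frac{13}{6}\right) 5 = \left(-13\right) 5 = -65$)
$F 71 = \left(-65\right) 71 = -4615$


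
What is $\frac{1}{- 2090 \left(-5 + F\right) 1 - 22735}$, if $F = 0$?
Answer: $- \frac{1}{12285} \approx -8.14 \cdot 10^{-5}$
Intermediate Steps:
$\frac{1}{- 2090 \left(-5 + F\right) 1 - 22735} = \frac{1}{- 2090 \left(-5 + 0\right) 1 - 22735} = \frac{1}{- 2090 \left(\left(-5\right) 1\right) - 22735} = \frac{1}{\left(-2090\right) \left(-5\right) - 22735} = \frac{1}{10450 - 22735} = \frac{1}{-12285} = - \frac{1}{12285}$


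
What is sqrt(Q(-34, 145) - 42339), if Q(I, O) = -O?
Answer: 2*I*sqrt(10621) ≈ 206.12*I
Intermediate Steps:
sqrt(Q(-34, 145) - 42339) = sqrt(-1*145 - 42339) = sqrt(-145 - 42339) = sqrt(-42484) = 2*I*sqrt(10621)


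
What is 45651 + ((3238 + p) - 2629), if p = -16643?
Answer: 29617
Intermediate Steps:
45651 + ((3238 + p) - 2629) = 45651 + ((3238 - 16643) - 2629) = 45651 + (-13405 - 2629) = 45651 - 16034 = 29617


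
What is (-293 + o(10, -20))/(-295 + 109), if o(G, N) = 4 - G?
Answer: 299/186 ≈ 1.6075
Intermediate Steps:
(-293 + o(10, -20))/(-295 + 109) = (-293 + (4 - 1*10))/(-295 + 109) = (-293 + (4 - 10))/(-186) = (-293 - 6)*(-1/186) = -299*(-1/186) = 299/186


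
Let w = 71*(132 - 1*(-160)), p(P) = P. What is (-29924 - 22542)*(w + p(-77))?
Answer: -1083685230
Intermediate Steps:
w = 20732 (w = 71*(132 + 160) = 71*292 = 20732)
(-29924 - 22542)*(w + p(-77)) = (-29924 - 22542)*(20732 - 77) = -52466*20655 = -1083685230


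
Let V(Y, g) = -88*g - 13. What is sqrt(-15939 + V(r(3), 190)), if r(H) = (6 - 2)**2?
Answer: 4*I*sqrt(2042) ≈ 180.75*I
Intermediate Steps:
r(H) = 16 (r(H) = 4**2 = 16)
V(Y, g) = -13 - 88*g
sqrt(-15939 + V(r(3), 190)) = sqrt(-15939 + (-13 - 88*190)) = sqrt(-15939 + (-13 - 16720)) = sqrt(-15939 - 16733) = sqrt(-32672) = 4*I*sqrt(2042)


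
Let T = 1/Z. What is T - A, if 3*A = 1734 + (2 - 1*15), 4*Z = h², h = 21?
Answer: -252983/441 ≈ -573.66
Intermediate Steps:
Z = 441/4 (Z = (¼)*21² = (¼)*441 = 441/4 ≈ 110.25)
T = 4/441 (T = 1/(441/4) = 4/441 ≈ 0.0090703)
A = 1721/3 (A = (1734 + (2 - 1*15))/3 = (1734 + (2 - 15))/3 = (1734 - 13)/3 = (⅓)*1721 = 1721/3 ≈ 573.67)
T - A = 4/441 - 1*1721/3 = 4/441 - 1721/3 = -252983/441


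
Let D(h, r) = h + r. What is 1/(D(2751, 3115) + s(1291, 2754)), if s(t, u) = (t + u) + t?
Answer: 1/11202 ≈ 8.9270e-5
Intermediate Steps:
s(t, u) = u + 2*t
1/(D(2751, 3115) + s(1291, 2754)) = 1/((2751 + 3115) + (2754 + 2*1291)) = 1/(5866 + (2754 + 2582)) = 1/(5866 + 5336) = 1/11202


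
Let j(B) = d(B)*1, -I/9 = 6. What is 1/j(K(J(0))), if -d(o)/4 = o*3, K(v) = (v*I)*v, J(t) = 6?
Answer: 1/23328 ≈ 4.2867e-5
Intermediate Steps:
I = -54 (I = -9*6 = -54)
K(v) = -54*v² (K(v) = (v*(-54))*v = (-54*v)*v = -54*v²)
d(o) = -12*o (d(o) = -4*o*3 = -12*o)
j(B) = -12*B (j(B) = -12*B*1 = -12*B)
1/j(K(J(0))) = 1/(-(-648)*6²) = 1/(-(-648)*36) = 1/(-12*(-1944)) = 1/23328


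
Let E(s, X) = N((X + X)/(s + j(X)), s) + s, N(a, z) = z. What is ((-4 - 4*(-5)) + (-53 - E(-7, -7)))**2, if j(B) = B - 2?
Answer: 529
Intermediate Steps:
j(B) = -2 + B
E(s, X) = 2*s (E(s, X) = s + s = 2*s)
((-4 - 4*(-5)) + (-53 - E(-7, -7)))**2 = ((-4 - 4*(-5)) + (-53 - 2*(-7)))**2 = ((-4 + 20) + (-53 - 1*(-14)))**2 = (16 + (-53 + 14))**2 = (16 - 39)**2 = (-23)**2 = 529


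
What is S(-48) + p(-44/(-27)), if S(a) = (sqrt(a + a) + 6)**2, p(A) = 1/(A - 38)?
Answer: -58947/982 + 48*I*sqrt(6) ≈ -60.027 + 117.58*I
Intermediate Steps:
p(A) = 1/(-38 + A)
S(a) = (6 + sqrt(2)*sqrt(a))**2 (S(a) = (sqrt(2*a) + 6)**2 = (sqrt(2)*sqrt(a) + 6)**2 = (6 + sqrt(2)*sqrt(a))**2)
S(-48) + p(-44/(-27)) = (6 + sqrt(2)*sqrt(-48))**2 + 1/(-38 - 44/(-27)) = (6 + sqrt(2)*(4*I*sqrt(3)))**2 + 1/(-38 - 44*(-1/27)) = (6 + 4*I*sqrt(6))**2 + 1/(-38 + 44/27) = (6 + 4*I*sqrt(6))**2 + 1/(-982/27) = (6 + 4*I*sqrt(6))**2 - 27/982 = -27/982 + (6 + 4*I*sqrt(6))**2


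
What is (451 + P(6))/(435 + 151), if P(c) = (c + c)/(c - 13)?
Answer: 3145/4102 ≈ 0.76670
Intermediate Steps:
P(c) = 2*c/(-13 + c) (P(c) = (2*c)/(-13 + c) = 2*c/(-13 + c))
(451 + P(6))/(435 + 151) = (451 + 2*6/(-13 + 6))/(435 + 151) = (451 + 2*6/(-7))/586 = (451 + 2*6*(-⅐))*(1/586) = (451 - 12/7)*(1/586) = (3145/7)*(1/586) = 3145/4102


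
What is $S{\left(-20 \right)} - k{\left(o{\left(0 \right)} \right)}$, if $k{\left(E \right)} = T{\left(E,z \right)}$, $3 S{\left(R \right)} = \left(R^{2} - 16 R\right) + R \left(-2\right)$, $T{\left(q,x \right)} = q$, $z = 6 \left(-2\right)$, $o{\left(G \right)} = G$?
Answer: $\frac{760}{3} \approx 253.33$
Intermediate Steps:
$z = -12$
$S{\left(R \right)} = - 6 R + \frac{R^{2}}{3}$ ($S{\left(R \right)} = \frac{\left(R^{2} - 16 R\right) + R \left(-2\right)}{3} = \frac{\left(R^{2} - 16 R\right) - 2 R}{3} = \frac{R^{2} - 18 R}{3} = - 6 R + \frac{R^{2}}{3}$)
$k{\left(E \right)} = E$
$S{\left(-20 \right)} - k{\left(o{\left(0 \right)} \right)} = \frac{1}{3} \left(-20\right) \left(-18 - 20\right) - 0 = \frac{1}{3} \left(-20\right) \left(-38\right) + 0 = \frac{760}{3} + 0 = \frac{760}{3}$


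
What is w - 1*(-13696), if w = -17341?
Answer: -3645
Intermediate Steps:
w - 1*(-13696) = -17341 - 1*(-13696) = -17341 + 13696 = -3645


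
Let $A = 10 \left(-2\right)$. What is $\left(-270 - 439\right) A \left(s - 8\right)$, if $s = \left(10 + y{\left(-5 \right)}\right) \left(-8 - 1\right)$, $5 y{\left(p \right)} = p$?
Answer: $-1262020$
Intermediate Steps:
$y{\left(p \right)} = \frac{p}{5}$
$A = -20$
$s = -81$ ($s = \left(10 + \frac{1}{5} \left(-5\right)\right) \left(-8 - 1\right) = \left(10 - 1\right) \left(-9\right) = 9 \left(-9\right) = -81$)
$\left(-270 - 439\right) A \left(s - 8\right) = \left(-270 - 439\right) \left(- 20 \left(-81 - 8\right)\right) = - 709 \left(\left(-20\right) \left(-89\right)\right) = \left(-709\right) 1780 = -1262020$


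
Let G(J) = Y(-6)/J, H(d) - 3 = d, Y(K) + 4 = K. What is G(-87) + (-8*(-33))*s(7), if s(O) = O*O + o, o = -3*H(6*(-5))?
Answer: 2985850/87 ≈ 34320.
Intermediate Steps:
Y(K) = -4 + K
H(d) = 3 + d
o = 81 (o = -3*(3 + 6*(-5)) = -3*(3 - 30) = -3*(-27) = 81)
G(J) = -10/J (G(J) = (-4 - 6)/J = -10/J)
s(O) = 81 + O² (s(O) = O*O + 81 = O² + 81 = 81 + O²)
G(-87) + (-8*(-33))*s(7) = -10/(-87) + (-8*(-33))*(81 + 7²) = -10*(-1/87) + 264*(81 + 49) = 10/87 + 264*130 = 10/87 + 34320 = 2985850/87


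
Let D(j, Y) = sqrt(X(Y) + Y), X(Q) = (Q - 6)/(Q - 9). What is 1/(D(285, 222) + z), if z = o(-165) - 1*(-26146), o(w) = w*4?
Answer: 904753/23058527041 - sqrt(1124214)/46117054082 ≈ 3.9214e-5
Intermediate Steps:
o(w) = 4*w
X(Q) = (-6 + Q)/(-9 + Q)
z = 25486 (z = 4*(-165) - 1*(-26146) = -660 + 26146 = 25486)
D(j, Y) = sqrt(Y + (-6 + Y)/(-9 + Y)) (D(j, Y) = sqrt((-6 + Y)/(-9 + Y) + Y) = sqrt(Y + (-6 + Y)/(-9 + Y)))
1/(D(285, 222) + z) = 1/(sqrt((-6 + 222 + 222*(-9 + 222))/(-9 + 222)) + 25486) = 1/(sqrt((-6 + 222 + 222*213)/213) + 25486) = 1/(sqrt((-6 + 222 + 47286)/213) + 25486) = 1/(sqrt((1/213)*47502) + 25486) = 1/(sqrt(15834/71) + 25486) = 1/(sqrt(1124214)/71 + 25486) = 1/(25486 + sqrt(1124214)/71)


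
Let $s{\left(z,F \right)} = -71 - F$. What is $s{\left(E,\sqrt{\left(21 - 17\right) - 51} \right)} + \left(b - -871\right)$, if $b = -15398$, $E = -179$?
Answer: $-14598 - i \sqrt{47} \approx -14598.0 - 6.8557 i$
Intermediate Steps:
$s{\left(E,\sqrt{\left(21 - 17\right) - 51} \right)} + \left(b - -871\right) = \left(-71 - \sqrt{\left(21 - 17\right) - 51}\right) - 14527 = \left(-71 - \sqrt{4 - 51}\right) + \left(-15398 + 871\right) = \left(-71 - \sqrt{-47}\right) - 14527 = \left(-71 - i \sqrt{47}\right) - 14527 = -14598 - i \sqrt{47}$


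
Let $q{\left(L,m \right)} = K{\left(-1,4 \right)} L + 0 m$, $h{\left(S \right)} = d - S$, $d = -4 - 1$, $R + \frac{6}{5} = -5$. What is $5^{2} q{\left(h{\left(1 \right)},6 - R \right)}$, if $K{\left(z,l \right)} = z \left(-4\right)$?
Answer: $-600$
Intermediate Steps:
$R = - \frac{31}{5}$ ($R = - \frac{6}{5} - 5 = - \frac{31}{5} \approx -6.2$)
$d = -5$
$K{\left(z,l \right)} = - 4 z$
$h{\left(S \right)} = -5 - S$
$q{\left(L,m \right)} = 4 L$ ($q{\left(L,m \right)} = \left(-4\right) \left(-1\right) L + 0 m = 4 L + 0 = 4 L$)
$5^{2} q{\left(h{\left(1 \right)},6 - R \right)} = 5^{2} \cdot 4 \left(-5 - 1\right) = 25 \cdot 4 \left(-5 - 1\right) = 25 \cdot 4 \left(-6\right) = 25 \left(-24\right) = -600$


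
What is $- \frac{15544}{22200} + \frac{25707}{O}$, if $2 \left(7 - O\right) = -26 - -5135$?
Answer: $- \frac{30514687}{2827725} \approx -10.791$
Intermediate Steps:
$O = - \frac{5095}{2}$ ($O = 7 - \frac{-26 - -5135}{2} = 7 - \frac{-26 + 5135}{2} = 7 - \frac{5109}{2} = - \frac{5095}{2} \approx -2547.5$)
$- \frac{15544}{22200} + \frac{25707}{O} = - \frac{15544}{22200} + \frac{25707}{- \frac{5095}{2}} = \left(-15544\right) \frac{1}{22200} + 25707 \left(- \frac{2}{5095}\right) = - \frac{1943}{2775} - \frac{51414}{5095} = - \frac{30514687}{2827725}$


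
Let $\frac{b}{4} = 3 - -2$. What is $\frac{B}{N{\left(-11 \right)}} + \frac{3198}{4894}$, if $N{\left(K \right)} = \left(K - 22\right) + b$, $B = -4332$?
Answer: $\frac{10621191}{31811} \approx 333.88$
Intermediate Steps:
$b = 20$ ($b = 4 \left(3 - -2\right) = 4 \left(3 + 2\right) = 4 \cdot 5 = 20$)
$N{\left(K \right)} = -2 + K$ ($N{\left(K \right)} = \left(K - 22\right) + 20 = \left(-22 + K\right) + 20 = -2 + K$)
$\frac{B}{N{\left(-11 \right)}} + \frac{3198}{4894} = - \frac{4332}{-2 - 11} + \frac{3198}{4894} = - \frac{4332}{-13} + 3198 \cdot \frac{1}{4894} = \left(-4332\right) \left(- \frac{1}{13}\right) + \frac{1599}{2447} = \frac{4332}{13} + \frac{1599}{2447} = \frac{10621191}{31811}$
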